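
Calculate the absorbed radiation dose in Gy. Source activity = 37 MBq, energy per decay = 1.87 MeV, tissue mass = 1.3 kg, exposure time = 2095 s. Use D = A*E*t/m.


A = 37 MBq = 3.7000e+07 Bq
E = 1.87 MeV = 2.99574e-13 J
D = A*E*t/m = 3.7000e+07*2.99574e-13*2095/1.3
D = 0.01786 Gy


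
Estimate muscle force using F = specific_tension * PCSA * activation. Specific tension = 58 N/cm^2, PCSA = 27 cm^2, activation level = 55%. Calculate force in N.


F = sigma * PCSA * activation
F = 58 * 27 * 0.55
F = 861.3 N


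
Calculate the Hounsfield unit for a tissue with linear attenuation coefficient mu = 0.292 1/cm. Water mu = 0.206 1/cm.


HU = ((mu_tissue - mu_water) / mu_water) * 1000
HU = ((0.292 - 0.206) / 0.206) * 1000
HU = 417.5


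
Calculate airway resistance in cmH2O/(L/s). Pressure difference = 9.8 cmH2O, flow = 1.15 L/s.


R = dP / flow
R = 9.8 / 1.15
R = 8.522 cmH2O/(L/s)


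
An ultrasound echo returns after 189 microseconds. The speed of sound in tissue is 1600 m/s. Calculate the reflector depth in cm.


depth = c * t / 2
t = 189 us = 1.8900e-04 s
depth = 1600 * 1.8900e-04 / 2
depth = 0.1512 m = 15.12 cm


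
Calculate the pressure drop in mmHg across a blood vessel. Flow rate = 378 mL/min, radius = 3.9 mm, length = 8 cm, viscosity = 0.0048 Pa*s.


dP = 8*mu*L*Q / (pi*r^4)
Q = 378 mL/min = 6.3e-06 m^3/s
dP = 26.6289 Pa = 26.6289 / 133.322 mmHg = 0.1997 mmHg


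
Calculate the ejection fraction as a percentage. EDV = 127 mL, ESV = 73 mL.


SV = EDV - ESV = 127 - 73 = 54 mL
EF = SV/EDV * 100 = 54/127 * 100
EF = 42.52%


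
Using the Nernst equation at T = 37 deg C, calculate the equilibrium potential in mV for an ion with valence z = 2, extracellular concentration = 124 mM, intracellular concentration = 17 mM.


E = (RT/(zF)) * ln(C_out/C_in)
T = 37 + 273.15 = 310.15 K
E = (8.314 * 310.15 / (2 * 96485)) * ln(124/17)
E = 26.55 mV


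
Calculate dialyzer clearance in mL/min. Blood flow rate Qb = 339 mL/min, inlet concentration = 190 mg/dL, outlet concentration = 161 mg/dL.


K = Qb * (Cb_in - Cb_out) / Cb_in
K = 339 * (190 - 161) / 190
K = 51.74 mL/min


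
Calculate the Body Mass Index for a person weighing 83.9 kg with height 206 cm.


BMI = weight / height^2
height = 206 cm = 2.06 m
BMI = 83.9 / 2.06^2
BMI = 19.77 kg/m^2


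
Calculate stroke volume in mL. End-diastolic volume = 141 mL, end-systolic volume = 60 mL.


SV = EDV - ESV
SV = 141 - 60
SV = 81 mL


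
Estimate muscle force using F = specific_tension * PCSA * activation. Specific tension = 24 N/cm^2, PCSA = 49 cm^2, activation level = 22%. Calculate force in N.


F = sigma * PCSA * activation
F = 24 * 49 * 0.22
F = 258.7 N


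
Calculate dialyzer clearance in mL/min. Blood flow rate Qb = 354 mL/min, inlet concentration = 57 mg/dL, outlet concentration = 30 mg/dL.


K = Qb * (Cb_in - Cb_out) / Cb_in
K = 354 * (57 - 30) / 57
K = 167.7 mL/min


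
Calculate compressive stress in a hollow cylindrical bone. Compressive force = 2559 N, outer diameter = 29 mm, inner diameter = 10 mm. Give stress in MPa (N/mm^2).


A = pi*(r_o^2 - r_i^2)
r_o = 14.5 mm, r_i = 5 mm
A = 581.98 mm^2
sigma = F/A = 2559 / 581.98
sigma = 4.397 MPa


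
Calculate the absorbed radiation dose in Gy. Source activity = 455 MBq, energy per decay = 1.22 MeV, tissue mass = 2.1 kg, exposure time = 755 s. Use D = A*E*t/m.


A = 455 MBq = 4.5500e+08 Bq
E = 1.22 MeV = 1.95444e-13 J
D = A*E*t/m = 4.5500e+08*1.95444e-13*755/2.1
D = 0.03197 Gy


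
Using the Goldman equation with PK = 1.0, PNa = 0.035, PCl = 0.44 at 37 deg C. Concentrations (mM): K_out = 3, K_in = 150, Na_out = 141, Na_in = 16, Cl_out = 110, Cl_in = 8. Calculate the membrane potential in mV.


Vm = (RT/F)*ln((PK*Ko + PNa*Nao + PCl*Cli)/(PK*Ki + PNa*Nai + PCl*Clo))
Numer = 11.455, Denom = 198.96
Vm = -76.29 mV


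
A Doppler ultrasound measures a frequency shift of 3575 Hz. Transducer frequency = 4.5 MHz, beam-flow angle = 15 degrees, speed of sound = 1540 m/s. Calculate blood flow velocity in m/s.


v = fd * c / (2 * f0 * cos(theta))
v = 3575 * 1540 / (2 * 4.5000e+06 * cos(15))
v = 0.6333 m/s


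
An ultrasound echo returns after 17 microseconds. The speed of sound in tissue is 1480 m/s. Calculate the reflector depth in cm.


depth = c * t / 2
t = 17 us = 1.7000e-05 s
depth = 1480 * 1.7000e-05 / 2
depth = 0.01258 m = 1.258 cm


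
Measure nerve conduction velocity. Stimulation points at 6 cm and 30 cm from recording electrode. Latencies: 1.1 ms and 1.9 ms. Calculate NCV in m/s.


Distance = (30 - 6) / 100 = 0.24 m
dt = (1.9 - 1.1) / 1000 = 8.0000e-04 s
NCV = dist / dt = 300 m/s


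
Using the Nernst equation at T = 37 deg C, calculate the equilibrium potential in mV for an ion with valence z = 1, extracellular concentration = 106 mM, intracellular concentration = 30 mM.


E = (RT/(zF)) * ln(C_out/C_in)
T = 37 + 273.15 = 310.15 K
E = (8.314 * 310.15 / (1 * 96485)) * ln(106/30)
E = 33.73 mV


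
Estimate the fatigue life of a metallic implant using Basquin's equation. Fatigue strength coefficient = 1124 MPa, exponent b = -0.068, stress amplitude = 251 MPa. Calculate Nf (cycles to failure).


sigma_a = sigma_f' * (2Nf)^b
2Nf = (sigma_a/sigma_f')^(1/b)
2Nf = (251/1124)^(1/-0.068)
2Nf = 3.7574311e+09
Nf = 1.8787e+09


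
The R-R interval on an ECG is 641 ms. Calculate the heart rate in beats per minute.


HR = 60 / RR_interval(s)
RR = 641 ms = 0.641 s
HR = 60 / 0.641 = 93.6 bpm


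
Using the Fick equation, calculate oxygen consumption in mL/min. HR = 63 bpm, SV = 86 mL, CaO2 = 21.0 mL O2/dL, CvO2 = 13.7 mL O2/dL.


CO = HR*SV = 63*86/1000 = 5.418 L/min
a-v O2 diff = 21.0 - 13.7 = 7.3 mL/dL
VO2 = CO * (CaO2-CvO2) * 10 dL/L
VO2 = 5.418 * 7.3 * 10
VO2 = 395.5 mL/min


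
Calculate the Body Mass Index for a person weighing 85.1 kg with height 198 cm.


BMI = weight / height^2
height = 198 cm = 1.98 m
BMI = 85.1 / 1.98^2
BMI = 21.71 kg/m^2


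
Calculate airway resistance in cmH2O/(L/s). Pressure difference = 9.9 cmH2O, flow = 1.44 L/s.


R = dP / flow
R = 9.9 / 1.44
R = 6.875 cmH2O/(L/s)


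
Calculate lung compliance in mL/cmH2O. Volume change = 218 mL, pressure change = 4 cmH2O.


C = dV / dP
C = 218 / 4
C = 54.5 mL/cmH2O


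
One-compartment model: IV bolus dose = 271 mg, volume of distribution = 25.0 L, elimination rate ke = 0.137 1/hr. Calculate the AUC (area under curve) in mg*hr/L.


C0 = Dose/Vd = 271/25.0 = 10.84 mg/L
AUC = C0/ke = 10.84/0.137
AUC = 79.12 mg*hr/L


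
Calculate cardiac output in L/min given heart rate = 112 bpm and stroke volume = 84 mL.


CO = HR * SV
CO = 112 * 84 / 1000
CO = 9.408 L/min


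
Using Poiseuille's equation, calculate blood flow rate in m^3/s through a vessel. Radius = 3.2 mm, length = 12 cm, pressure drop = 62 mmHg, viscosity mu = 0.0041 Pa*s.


Q = pi*r^4*dP / (8*mu*L)
r = 0.0032 m, L = 0.12 m
dP = 62 mmHg = 8265.964 Pa
Q = 6.9181e-04 m^3/s


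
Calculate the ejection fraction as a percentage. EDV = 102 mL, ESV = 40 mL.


SV = EDV - ESV = 102 - 40 = 62 mL
EF = SV/EDV * 100 = 62/102 * 100
EF = 60.78%


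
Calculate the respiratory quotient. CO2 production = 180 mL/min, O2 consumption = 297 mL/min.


RQ = VCO2 / VO2
RQ = 180 / 297
RQ = 0.6061


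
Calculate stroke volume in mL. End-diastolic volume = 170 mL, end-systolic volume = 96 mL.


SV = EDV - ESV
SV = 170 - 96
SV = 74 mL


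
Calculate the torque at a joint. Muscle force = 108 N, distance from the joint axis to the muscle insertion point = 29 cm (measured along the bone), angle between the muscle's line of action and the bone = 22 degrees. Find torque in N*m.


Torque = F * d * sin(theta)   (moment arm = d*sin(theta))
d = 29 cm = 0.29 m
Torque = 108 * 0.29 * sin(22)
Torque = 11.73 N*m


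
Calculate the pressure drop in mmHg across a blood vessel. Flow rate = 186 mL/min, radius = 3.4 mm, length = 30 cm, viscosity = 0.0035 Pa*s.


dP = 8*mu*L*Q / (pi*r^4)
Q = 186 mL/min = 3.1e-06 m^3/s
dP = 62.0262 Pa = 62.0262 / 133.322 mmHg = 0.4652 mmHg


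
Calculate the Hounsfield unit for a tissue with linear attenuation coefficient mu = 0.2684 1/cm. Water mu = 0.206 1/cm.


HU = ((mu_tissue - mu_water) / mu_water) * 1000
HU = ((0.2684 - 0.206) / 0.206) * 1000
HU = 302.9


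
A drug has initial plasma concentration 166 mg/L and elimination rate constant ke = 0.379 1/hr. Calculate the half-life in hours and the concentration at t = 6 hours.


t_half = ln(2) / ke = 0.693147 / 0.379 = 1.829 hr
C(t) = C0 * exp(-ke*t) = 166 * exp(-0.379*6)
C(6) = 17.08 mg/L


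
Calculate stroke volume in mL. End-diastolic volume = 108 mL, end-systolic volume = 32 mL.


SV = EDV - ESV
SV = 108 - 32
SV = 76 mL


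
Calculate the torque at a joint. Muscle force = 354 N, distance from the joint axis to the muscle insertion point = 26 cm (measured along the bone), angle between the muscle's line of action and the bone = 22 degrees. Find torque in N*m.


Torque = F * d * sin(theta)   (moment arm = d*sin(theta))
d = 26 cm = 0.26 m
Torque = 354 * 0.26 * sin(22)
Torque = 34.48 N*m


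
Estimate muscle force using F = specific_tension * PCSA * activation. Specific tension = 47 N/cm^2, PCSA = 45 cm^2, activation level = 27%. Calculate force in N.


F = sigma * PCSA * activation
F = 47 * 45 * 0.27
F = 571.1 N


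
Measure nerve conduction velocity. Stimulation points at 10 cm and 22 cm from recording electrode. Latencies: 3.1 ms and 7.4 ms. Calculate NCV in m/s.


Distance = (22 - 10) / 100 = 0.12 m
dt = (7.4 - 3.1) / 1000 = 0.0043 s
NCV = dist / dt = 27.91 m/s


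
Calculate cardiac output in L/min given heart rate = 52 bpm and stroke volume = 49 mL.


CO = HR * SV
CO = 52 * 49 / 1000
CO = 2.548 L/min


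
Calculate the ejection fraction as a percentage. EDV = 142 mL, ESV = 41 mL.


SV = EDV - ESV = 142 - 41 = 101 mL
EF = SV/EDV * 100 = 101/142 * 100
EF = 71.13%


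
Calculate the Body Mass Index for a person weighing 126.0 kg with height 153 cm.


BMI = weight / height^2
height = 153 cm = 1.53 m
BMI = 126.0 / 1.53^2
BMI = 53.83 kg/m^2


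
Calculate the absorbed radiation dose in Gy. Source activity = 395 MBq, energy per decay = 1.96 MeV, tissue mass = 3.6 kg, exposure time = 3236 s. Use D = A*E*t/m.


A = 395 MBq = 3.9500e+08 Bq
E = 1.96 MeV = 3.13992e-13 J
D = A*E*t/m = 3.9500e+08*3.13992e-13*3236/3.6
D = 0.1115 Gy


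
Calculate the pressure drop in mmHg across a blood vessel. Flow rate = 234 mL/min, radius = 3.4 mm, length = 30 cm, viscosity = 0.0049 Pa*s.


dP = 8*mu*L*Q / (pi*r^4)
Q = 234 mL/min = 3.9e-06 m^3/s
dP = 109.246 Pa = 109.246 / 133.322 mmHg = 0.8194 mmHg


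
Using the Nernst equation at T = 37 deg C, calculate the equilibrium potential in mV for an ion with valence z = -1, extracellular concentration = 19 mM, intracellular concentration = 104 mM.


E = (RT/(zF)) * ln(C_out/C_in)
T = 37 + 273.15 = 310.15 K
E = (8.314 * 310.15 / (-1 * 96485)) * ln(19/104)
E = 45.43 mV


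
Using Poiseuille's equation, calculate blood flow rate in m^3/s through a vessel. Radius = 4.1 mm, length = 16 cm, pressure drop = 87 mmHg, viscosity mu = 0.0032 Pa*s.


Q = pi*r^4*dP / (8*mu*L)
r = 0.0041 m, L = 0.16 m
dP = 87 mmHg = 11599.014 Pa
Q = 0.002514 m^3/s


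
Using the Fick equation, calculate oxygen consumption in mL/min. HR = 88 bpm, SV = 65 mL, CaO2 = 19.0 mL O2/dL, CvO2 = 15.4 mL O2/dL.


CO = HR*SV = 88*65/1000 = 5.72 L/min
a-v O2 diff = 19.0 - 15.4 = 3.6 mL/dL
VO2 = CO * (CaO2-CvO2) * 10 dL/L
VO2 = 5.72 * 3.6 * 10
VO2 = 205.9 mL/min


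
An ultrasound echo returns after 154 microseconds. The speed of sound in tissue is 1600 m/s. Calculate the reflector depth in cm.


depth = c * t / 2
t = 154 us = 1.5400e-04 s
depth = 1600 * 1.5400e-04 / 2
depth = 0.1232 m = 12.32 cm


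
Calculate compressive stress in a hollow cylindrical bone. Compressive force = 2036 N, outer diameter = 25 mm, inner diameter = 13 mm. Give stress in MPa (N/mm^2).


A = pi*(r_o^2 - r_i^2)
r_o = 12.5 mm, r_i = 6.5 mm
A = 358.142 mm^2
sigma = F/A = 2036 / 358.142
sigma = 5.685 MPa


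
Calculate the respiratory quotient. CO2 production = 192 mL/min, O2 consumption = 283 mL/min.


RQ = VCO2 / VO2
RQ = 192 / 283
RQ = 0.6784


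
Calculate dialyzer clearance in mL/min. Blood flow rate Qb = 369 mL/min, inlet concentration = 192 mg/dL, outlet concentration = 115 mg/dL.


K = Qb * (Cb_in - Cb_out) / Cb_in
K = 369 * (192 - 115) / 192
K = 148 mL/min


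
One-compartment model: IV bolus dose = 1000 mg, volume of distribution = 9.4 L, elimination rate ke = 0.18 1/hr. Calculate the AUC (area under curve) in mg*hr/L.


C0 = Dose/Vd = 1000/9.4 = 106.383 mg/L
AUC = C0/ke = 106.383/0.18
AUC = 591 mg*hr/L


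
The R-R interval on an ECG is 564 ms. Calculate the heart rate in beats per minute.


HR = 60 / RR_interval(s)
RR = 564 ms = 0.564 s
HR = 60 / 0.564 = 106.4 bpm


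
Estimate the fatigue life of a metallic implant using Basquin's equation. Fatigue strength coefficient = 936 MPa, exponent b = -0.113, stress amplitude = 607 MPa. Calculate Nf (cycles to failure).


sigma_a = sigma_f' * (2Nf)^b
2Nf = (sigma_a/sigma_f')^(1/b)
2Nf = (607/936)^(1/-0.113)
2Nf = 46.183636
Nf = 23.09


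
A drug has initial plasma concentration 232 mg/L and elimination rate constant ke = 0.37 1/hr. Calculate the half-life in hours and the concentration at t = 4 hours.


t_half = ln(2) / ke = 0.693147 / 0.37 = 1.873 hr
C(t) = C0 * exp(-ke*t) = 232 * exp(-0.37*4)
C(4) = 52.81 mg/L


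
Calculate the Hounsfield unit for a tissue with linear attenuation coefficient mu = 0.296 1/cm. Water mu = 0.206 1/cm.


HU = ((mu_tissue - mu_water) / mu_water) * 1000
HU = ((0.296 - 0.206) / 0.206) * 1000
HU = 436.9


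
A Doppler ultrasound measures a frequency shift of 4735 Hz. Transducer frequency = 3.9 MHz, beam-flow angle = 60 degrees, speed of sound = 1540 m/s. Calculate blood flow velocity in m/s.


v = fd * c / (2 * f0 * cos(theta))
v = 4735 * 1540 / (2 * 3.9000e+06 * cos(60))
v = 1.87 m/s


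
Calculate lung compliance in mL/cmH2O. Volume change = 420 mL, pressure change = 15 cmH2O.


C = dV / dP
C = 420 / 15
C = 28 mL/cmH2O


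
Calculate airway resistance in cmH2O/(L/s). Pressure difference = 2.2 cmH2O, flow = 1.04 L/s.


R = dP / flow
R = 2.2 / 1.04
R = 2.115 cmH2O/(L/s)


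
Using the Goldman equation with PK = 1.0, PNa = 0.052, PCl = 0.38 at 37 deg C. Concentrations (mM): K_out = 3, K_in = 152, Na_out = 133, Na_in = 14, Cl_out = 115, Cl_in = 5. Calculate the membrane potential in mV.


Vm = (RT/F)*ln((PK*Ko + PNa*Nao + PCl*Cli)/(PK*Ki + PNa*Nai + PCl*Clo))
Numer = 11.816, Denom = 196.428
Vm = -75.12 mV


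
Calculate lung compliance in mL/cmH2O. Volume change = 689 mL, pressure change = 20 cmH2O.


C = dV / dP
C = 689 / 20
C = 34.45 mL/cmH2O


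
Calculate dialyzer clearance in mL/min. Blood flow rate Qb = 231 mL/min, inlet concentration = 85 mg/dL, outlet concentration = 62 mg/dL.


K = Qb * (Cb_in - Cb_out) / Cb_in
K = 231 * (85 - 62) / 85
K = 62.51 mL/min


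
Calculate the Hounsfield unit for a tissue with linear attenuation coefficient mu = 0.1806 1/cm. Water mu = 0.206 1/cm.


HU = ((mu_tissue - mu_water) / mu_water) * 1000
HU = ((0.1806 - 0.206) / 0.206) * 1000
HU = -123.3


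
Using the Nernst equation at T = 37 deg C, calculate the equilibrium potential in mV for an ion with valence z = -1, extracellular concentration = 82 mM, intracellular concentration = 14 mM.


E = (RT/(zF)) * ln(C_out/C_in)
T = 37 + 273.15 = 310.15 K
E = (8.314 * 310.15 / (-1 * 96485)) * ln(82/14)
E = -47.24 mV


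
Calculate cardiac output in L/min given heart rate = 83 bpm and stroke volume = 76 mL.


CO = HR * SV
CO = 83 * 76 / 1000
CO = 6.308 L/min


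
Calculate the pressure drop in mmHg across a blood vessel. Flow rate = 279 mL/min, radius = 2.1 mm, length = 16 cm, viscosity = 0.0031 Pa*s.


dP = 8*mu*L*Q / (pi*r^4)
Q = 279 mL/min = 4.65e-06 m^3/s
dP = 301.993 Pa = 301.993 / 133.322 mmHg = 2.265 mmHg


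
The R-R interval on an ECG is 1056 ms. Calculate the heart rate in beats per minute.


HR = 60 / RR_interval(s)
RR = 1056 ms = 1.056 s
HR = 60 / 1.056 = 56.82 bpm


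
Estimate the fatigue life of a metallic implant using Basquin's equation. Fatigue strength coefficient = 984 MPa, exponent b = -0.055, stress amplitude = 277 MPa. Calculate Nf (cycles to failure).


sigma_a = sigma_f' * (2Nf)^b
2Nf = (sigma_a/sigma_f')^(1/b)
2Nf = (277/984)^(1/-0.055)
2Nf = 1.0218088e+10
Nf = 5.1090e+09


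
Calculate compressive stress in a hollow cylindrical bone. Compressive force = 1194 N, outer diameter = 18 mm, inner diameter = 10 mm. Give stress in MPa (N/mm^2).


A = pi*(r_o^2 - r_i^2)
r_o = 9 mm, r_i = 5 mm
A = 175.929 mm^2
sigma = F/A = 1194 / 175.929
sigma = 6.787 MPa


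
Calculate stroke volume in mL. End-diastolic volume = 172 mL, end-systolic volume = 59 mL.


SV = EDV - ESV
SV = 172 - 59
SV = 113 mL


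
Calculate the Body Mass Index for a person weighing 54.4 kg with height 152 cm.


BMI = weight / height^2
height = 152 cm = 1.52 m
BMI = 54.4 / 1.52^2
BMI = 23.55 kg/m^2


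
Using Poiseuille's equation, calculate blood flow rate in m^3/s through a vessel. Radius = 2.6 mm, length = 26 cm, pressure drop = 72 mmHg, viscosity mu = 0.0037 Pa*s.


Q = pi*r^4*dP / (8*mu*L)
r = 0.0026 m, L = 0.26 m
dP = 72 mmHg = 9599.184 Pa
Q = 1.7907e-04 m^3/s


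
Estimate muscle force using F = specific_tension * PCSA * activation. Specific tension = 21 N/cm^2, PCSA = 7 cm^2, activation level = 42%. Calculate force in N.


F = sigma * PCSA * activation
F = 21 * 7 * 0.42
F = 61.74 N


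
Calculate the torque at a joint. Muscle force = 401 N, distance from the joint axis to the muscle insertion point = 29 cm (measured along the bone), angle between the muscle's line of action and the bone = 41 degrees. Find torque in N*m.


Torque = F * d * sin(theta)   (moment arm = d*sin(theta))
d = 29 cm = 0.29 m
Torque = 401 * 0.29 * sin(41)
Torque = 76.29 N*m


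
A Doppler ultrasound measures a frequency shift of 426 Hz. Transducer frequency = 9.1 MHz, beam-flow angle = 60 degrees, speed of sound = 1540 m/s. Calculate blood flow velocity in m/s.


v = fd * c / (2 * f0 * cos(theta))
v = 426 * 1540 / (2 * 9.1000e+06 * cos(60))
v = 0.07209 m/s


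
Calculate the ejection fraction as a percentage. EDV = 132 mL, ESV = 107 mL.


SV = EDV - ESV = 132 - 107 = 25 mL
EF = SV/EDV * 100 = 25/132 * 100
EF = 18.94%


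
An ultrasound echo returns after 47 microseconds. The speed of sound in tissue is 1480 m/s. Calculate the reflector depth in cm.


depth = c * t / 2
t = 47 us = 4.7000e-05 s
depth = 1480 * 4.7000e-05 / 2
depth = 0.03478 m = 3.478 cm


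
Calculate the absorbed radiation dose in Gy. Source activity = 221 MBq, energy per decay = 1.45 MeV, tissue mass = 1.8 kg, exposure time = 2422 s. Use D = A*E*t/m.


A = 221 MBq = 2.2100e+08 Bq
E = 1.45 MeV = 2.3229e-13 J
D = A*E*t/m = 2.2100e+08*2.3229e-13*2422/1.8
D = 0.06908 Gy


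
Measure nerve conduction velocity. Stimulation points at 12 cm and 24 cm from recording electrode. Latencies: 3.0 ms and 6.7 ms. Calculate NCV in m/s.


Distance = (24 - 12) / 100 = 0.12 m
dt = (6.7 - 3.0) / 1000 = 0.0037 s
NCV = dist / dt = 32.43 m/s


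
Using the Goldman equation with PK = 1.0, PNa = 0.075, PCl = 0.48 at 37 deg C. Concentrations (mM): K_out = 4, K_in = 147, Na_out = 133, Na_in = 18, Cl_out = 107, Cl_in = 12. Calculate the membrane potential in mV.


Vm = (RT/F)*ln((PK*Ko + PNa*Nao + PCl*Cli)/(PK*Ki + PNa*Nai + PCl*Clo))
Numer = 19.735, Denom = 199.71
Vm = -61.85 mV


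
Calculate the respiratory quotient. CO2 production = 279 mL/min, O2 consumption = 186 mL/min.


RQ = VCO2 / VO2
RQ = 279 / 186
RQ = 1.5


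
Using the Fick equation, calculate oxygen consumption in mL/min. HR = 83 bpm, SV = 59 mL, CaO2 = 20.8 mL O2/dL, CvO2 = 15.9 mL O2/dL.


CO = HR*SV = 83*59/1000 = 4.897 L/min
a-v O2 diff = 20.8 - 15.9 = 4.9 mL/dL
VO2 = CO * (CaO2-CvO2) * 10 dL/L
VO2 = 4.897 * 4.9 * 10
VO2 = 240 mL/min


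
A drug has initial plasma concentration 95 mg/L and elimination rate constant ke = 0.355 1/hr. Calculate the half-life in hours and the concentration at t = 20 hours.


t_half = ln(2) / ke = 0.693147 / 0.355 = 1.953 hr
C(t) = C0 * exp(-ke*t) = 95 * exp(-0.355*20)
C(20) = 0.07838 mg/L


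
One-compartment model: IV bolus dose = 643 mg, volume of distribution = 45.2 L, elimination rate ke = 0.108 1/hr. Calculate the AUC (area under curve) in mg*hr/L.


C0 = Dose/Vd = 643/45.2 = 14.2257 mg/L
AUC = C0/ke = 14.2257/0.108
AUC = 131.7 mg*hr/L


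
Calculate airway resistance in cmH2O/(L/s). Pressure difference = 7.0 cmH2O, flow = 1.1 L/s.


R = dP / flow
R = 7.0 / 1.1
R = 6.364 cmH2O/(L/s)


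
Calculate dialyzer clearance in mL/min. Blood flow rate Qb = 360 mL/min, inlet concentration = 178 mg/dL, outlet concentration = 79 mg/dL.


K = Qb * (Cb_in - Cb_out) / Cb_in
K = 360 * (178 - 79) / 178
K = 200.2 mL/min


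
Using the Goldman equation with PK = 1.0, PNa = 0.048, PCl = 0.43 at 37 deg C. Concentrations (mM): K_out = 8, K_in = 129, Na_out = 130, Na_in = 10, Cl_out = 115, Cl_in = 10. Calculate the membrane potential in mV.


Vm = (RT/F)*ln((PK*Ko + PNa*Nao + PCl*Cli)/(PK*Ki + PNa*Nai + PCl*Clo))
Numer = 18.54, Denom = 178.93
Vm = -60.59 mV


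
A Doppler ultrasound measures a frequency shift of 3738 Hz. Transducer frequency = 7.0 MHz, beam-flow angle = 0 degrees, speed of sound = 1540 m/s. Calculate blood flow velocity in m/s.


v = fd * c / (2 * f0 * cos(theta))
v = 3738 * 1540 / (2 * 7.0000e+06 * cos(0))
v = 0.4112 m/s


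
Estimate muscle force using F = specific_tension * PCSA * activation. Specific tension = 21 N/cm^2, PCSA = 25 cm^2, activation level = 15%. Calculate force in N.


F = sigma * PCSA * activation
F = 21 * 25 * 0.15
F = 78.75 N


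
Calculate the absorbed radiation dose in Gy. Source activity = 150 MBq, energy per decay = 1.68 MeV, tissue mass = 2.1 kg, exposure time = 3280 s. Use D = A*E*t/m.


A = 150 MBq = 1.5000e+08 Bq
E = 1.68 MeV = 2.69136e-13 J
D = A*E*t/m = 1.5000e+08*2.69136e-13*3280/2.1
D = 0.06305 Gy


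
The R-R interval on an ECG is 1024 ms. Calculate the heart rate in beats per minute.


HR = 60 / RR_interval(s)
RR = 1024 ms = 1.024 s
HR = 60 / 1.024 = 58.59 bpm


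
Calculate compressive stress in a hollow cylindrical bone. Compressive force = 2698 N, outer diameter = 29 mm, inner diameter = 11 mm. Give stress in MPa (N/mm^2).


A = pi*(r_o^2 - r_i^2)
r_o = 14.5 mm, r_i = 5.5 mm
A = 565.487 mm^2
sigma = F/A = 2698 / 565.487
sigma = 4.771 MPa


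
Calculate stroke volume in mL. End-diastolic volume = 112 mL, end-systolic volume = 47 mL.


SV = EDV - ESV
SV = 112 - 47
SV = 65 mL


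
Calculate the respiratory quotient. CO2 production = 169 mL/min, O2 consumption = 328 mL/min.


RQ = VCO2 / VO2
RQ = 169 / 328
RQ = 0.5152


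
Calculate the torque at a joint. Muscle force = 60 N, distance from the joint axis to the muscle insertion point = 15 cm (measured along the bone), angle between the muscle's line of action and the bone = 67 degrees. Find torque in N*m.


Torque = F * d * sin(theta)   (moment arm = d*sin(theta))
d = 15 cm = 0.15 m
Torque = 60 * 0.15 * sin(67)
Torque = 8.285 N*m


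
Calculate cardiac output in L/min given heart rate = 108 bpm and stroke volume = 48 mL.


CO = HR * SV
CO = 108 * 48 / 1000
CO = 5.184 L/min


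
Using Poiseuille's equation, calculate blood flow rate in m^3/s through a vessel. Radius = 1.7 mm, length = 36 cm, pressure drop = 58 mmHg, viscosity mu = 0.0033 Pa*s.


Q = pi*r^4*dP / (8*mu*L)
r = 0.0017 m, L = 0.36 m
dP = 58 mmHg = 7732.676 Pa
Q = 2.1349e-05 m^3/s


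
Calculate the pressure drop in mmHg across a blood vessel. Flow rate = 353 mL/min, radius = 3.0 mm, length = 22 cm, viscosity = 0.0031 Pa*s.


dP = 8*mu*L*Q / (pi*r^4)
Q = 353 mL/min = 5.88333e-06 m^3/s
dP = 126.143 Pa = 126.143 / 133.322 mmHg = 0.9462 mmHg


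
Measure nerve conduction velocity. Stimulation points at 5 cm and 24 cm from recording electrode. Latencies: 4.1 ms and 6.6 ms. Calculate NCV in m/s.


Distance = (24 - 5) / 100 = 0.19 m
dt = (6.6 - 4.1) / 1000 = 0.0025 s
NCV = dist / dt = 76 m/s


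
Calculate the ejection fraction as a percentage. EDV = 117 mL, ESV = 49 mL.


SV = EDV - ESV = 117 - 49 = 68 mL
EF = SV/EDV * 100 = 68/117 * 100
EF = 58.12%


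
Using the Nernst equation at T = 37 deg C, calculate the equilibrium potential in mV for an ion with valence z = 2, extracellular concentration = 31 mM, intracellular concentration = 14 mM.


E = (RT/(zF)) * ln(C_out/C_in)
T = 37 + 273.15 = 310.15 K
E = (8.314 * 310.15 / (2 * 96485)) * ln(31/14)
E = 10.62 mV


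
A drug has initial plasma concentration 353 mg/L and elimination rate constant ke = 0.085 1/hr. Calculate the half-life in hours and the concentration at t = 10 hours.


t_half = ln(2) / ke = 0.693147 / 0.085 = 8.155 hr
C(t) = C0 * exp(-ke*t) = 353 * exp(-0.085*10)
C(10) = 150.9 mg/L


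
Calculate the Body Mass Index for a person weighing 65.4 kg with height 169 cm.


BMI = weight / height^2
height = 169 cm = 1.69 m
BMI = 65.4 / 1.69^2
BMI = 22.9 kg/m^2


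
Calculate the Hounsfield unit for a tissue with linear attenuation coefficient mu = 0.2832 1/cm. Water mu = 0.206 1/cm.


HU = ((mu_tissue - mu_water) / mu_water) * 1000
HU = ((0.2832 - 0.206) / 0.206) * 1000
HU = 374.8


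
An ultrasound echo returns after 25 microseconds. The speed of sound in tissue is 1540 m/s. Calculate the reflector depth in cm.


depth = c * t / 2
t = 25 us = 2.5000e-05 s
depth = 1540 * 2.5000e-05 / 2
depth = 0.01925 m = 1.925 cm


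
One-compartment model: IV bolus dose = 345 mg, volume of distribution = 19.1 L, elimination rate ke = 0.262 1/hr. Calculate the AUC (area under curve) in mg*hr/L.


C0 = Dose/Vd = 345/19.1 = 18.0628 mg/L
AUC = C0/ke = 18.0628/0.262
AUC = 68.94 mg*hr/L


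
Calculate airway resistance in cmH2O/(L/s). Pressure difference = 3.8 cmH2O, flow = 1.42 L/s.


R = dP / flow
R = 3.8 / 1.42
R = 2.676 cmH2O/(L/s)


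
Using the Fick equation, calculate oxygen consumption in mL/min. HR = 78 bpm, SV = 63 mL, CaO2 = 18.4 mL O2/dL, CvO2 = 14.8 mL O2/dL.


CO = HR*SV = 78*63/1000 = 4.914 L/min
a-v O2 diff = 18.4 - 14.8 = 3.6 mL/dL
VO2 = CO * (CaO2-CvO2) * 10 dL/L
VO2 = 4.914 * 3.6 * 10
VO2 = 176.9 mL/min


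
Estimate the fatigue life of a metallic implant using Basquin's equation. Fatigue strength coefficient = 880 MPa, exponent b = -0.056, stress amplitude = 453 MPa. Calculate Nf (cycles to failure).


sigma_a = sigma_f' * (2Nf)^b
2Nf = (sigma_a/sigma_f')^(1/b)
2Nf = (453/880)^(1/-0.056)
2Nf = 141163.59
Nf = 7.058e+04


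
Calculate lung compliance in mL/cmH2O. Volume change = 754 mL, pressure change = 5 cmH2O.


C = dV / dP
C = 754 / 5
C = 150.8 mL/cmH2O


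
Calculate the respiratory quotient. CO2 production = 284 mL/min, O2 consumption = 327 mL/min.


RQ = VCO2 / VO2
RQ = 284 / 327
RQ = 0.8685


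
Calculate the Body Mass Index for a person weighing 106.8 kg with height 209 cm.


BMI = weight / height^2
height = 209 cm = 2.09 m
BMI = 106.8 / 2.09^2
BMI = 24.45 kg/m^2


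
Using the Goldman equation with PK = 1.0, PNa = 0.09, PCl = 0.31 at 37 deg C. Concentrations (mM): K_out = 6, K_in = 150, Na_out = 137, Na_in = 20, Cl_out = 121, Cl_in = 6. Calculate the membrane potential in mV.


Vm = (RT/F)*ln((PK*Ko + PNa*Nao + PCl*Cli)/(PK*Ki + PNa*Nai + PCl*Clo))
Numer = 20.19, Denom = 189.31
Vm = -59.82 mV


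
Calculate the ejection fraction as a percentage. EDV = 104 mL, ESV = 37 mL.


SV = EDV - ESV = 104 - 37 = 67 mL
EF = SV/EDV * 100 = 67/104 * 100
EF = 64.42%


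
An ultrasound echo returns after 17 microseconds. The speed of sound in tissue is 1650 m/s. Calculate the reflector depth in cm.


depth = c * t / 2
t = 17 us = 1.7000e-05 s
depth = 1650 * 1.7000e-05 / 2
depth = 0.014025 m = 1.4025 cm


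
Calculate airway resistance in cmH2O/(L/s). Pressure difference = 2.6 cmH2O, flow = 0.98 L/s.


R = dP / flow
R = 2.6 / 0.98
R = 2.653 cmH2O/(L/s)


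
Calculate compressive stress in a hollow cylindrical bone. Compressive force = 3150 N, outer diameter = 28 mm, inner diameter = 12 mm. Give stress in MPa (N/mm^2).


A = pi*(r_o^2 - r_i^2)
r_o = 14 mm, r_i = 6 mm
A = 502.655 mm^2
sigma = F/A = 3150 / 502.655
sigma = 6.267 MPa


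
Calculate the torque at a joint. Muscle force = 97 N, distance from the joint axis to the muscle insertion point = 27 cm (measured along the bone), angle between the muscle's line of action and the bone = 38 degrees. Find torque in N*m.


Torque = F * d * sin(theta)   (moment arm = d*sin(theta))
d = 27 cm = 0.27 m
Torque = 97 * 0.27 * sin(38)
Torque = 16.12 N*m


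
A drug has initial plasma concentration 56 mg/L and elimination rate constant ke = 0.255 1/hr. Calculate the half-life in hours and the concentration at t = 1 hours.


t_half = ln(2) / ke = 0.693147 / 0.255 = 2.718 hr
C(t) = C0 * exp(-ke*t) = 56 * exp(-0.255*1)
C(1) = 43.4 mg/L


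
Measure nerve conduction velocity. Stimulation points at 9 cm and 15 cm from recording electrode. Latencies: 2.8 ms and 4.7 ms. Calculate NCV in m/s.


Distance = (15 - 9) / 100 = 0.06 m
dt = (4.7 - 2.8) / 1000 = 0.0019 s
NCV = dist / dt = 31.58 m/s


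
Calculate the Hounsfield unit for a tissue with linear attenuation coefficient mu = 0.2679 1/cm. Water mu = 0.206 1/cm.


HU = ((mu_tissue - mu_water) / mu_water) * 1000
HU = ((0.2679 - 0.206) / 0.206) * 1000
HU = 300.5


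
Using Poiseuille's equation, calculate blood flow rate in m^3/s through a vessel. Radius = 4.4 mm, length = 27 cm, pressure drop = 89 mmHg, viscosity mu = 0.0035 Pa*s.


Q = pi*r^4*dP / (8*mu*L)
r = 0.0044 m, L = 0.27 m
dP = 89 mmHg = 11865.658 Pa
Q = 0.001848 m^3/s


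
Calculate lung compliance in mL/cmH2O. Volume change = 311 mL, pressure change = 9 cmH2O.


C = dV / dP
C = 311 / 9
C = 34.56 mL/cmH2O


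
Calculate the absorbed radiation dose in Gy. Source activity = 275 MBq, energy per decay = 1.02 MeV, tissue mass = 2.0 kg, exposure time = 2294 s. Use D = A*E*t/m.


A = 275 MBq = 2.7500e+08 Bq
E = 1.02 MeV = 1.63404e-13 J
D = A*E*t/m = 2.7500e+08*1.63404e-13*2294/2.0
D = 0.05154 Gy


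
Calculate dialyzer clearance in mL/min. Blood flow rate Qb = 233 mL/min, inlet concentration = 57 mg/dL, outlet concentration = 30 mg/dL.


K = Qb * (Cb_in - Cb_out) / Cb_in
K = 233 * (57 - 30) / 57
K = 110.4 mL/min


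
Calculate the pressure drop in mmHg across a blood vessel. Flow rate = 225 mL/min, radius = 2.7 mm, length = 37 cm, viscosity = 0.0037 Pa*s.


dP = 8*mu*L*Q / (pi*r^4)
Q = 225 mL/min = 3.75e-06 m^3/s
dP = 245.991 Pa = 245.991 / 133.322 mmHg = 1.845 mmHg


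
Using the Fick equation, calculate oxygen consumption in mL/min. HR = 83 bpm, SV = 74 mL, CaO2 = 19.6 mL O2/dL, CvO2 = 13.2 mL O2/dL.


CO = HR*SV = 83*74/1000 = 6.142 L/min
a-v O2 diff = 19.6 - 13.2 = 6.4 mL/dL
VO2 = CO * (CaO2-CvO2) * 10 dL/L
VO2 = 6.142 * 6.4 * 10
VO2 = 393.1 mL/min


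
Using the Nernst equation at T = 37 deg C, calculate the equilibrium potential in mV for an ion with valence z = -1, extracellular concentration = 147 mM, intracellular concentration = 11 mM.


E = (RT/(zF)) * ln(C_out/C_in)
T = 37 + 273.15 = 310.15 K
E = (8.314 * 310.15 / (-1 * 96485)) * ln(147/11)
E = -69.29 mV


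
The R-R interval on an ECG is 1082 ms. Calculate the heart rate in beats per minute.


HR = 60 / RR_interval(s)
RR = 1082 ms = 1.082 s
HR = 60 / 1.082 = 55.45 bpm


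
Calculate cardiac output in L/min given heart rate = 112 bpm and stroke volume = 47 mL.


CO = HR * SV
CO = 112 * 47 / 1000
CO = 5.264 L/min


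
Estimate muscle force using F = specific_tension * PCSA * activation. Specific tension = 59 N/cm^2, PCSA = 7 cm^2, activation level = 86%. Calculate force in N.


F = sigma * PCSA * activation
F = 59 * 7 * 0.86
F = 355.2 N


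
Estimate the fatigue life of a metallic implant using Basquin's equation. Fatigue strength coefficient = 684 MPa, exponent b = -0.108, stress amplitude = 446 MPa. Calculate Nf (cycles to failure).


sigma_a = sigma_f' * (2Nf)^b
2Nf = (sigma_a/sigma_f')^(1/b)
2Nf = (446/684)^(1/-0.108)
2Nf = 52.437399
Nf = 26.22


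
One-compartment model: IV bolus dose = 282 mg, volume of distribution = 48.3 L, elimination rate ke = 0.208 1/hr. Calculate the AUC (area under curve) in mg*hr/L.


C0 = Dose/Vd = 282/48.3 = 5.83851 mg/L
AUC = C0/ke = 5.83851/0.208
AUC = 28.07 mg*hr/L


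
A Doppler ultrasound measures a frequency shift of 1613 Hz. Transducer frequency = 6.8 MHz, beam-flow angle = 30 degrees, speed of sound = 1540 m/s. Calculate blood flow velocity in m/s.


v = fd * c / (2 * f0 * cos(theta))
v = 1613 * 1540 / (2 * 6.8000e+06 * cos(30))
v = 0.2109 m/s


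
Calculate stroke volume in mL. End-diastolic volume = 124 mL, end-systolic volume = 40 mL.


SV = EDV - ESV
SV = 124 - 40
SV = 84 mL


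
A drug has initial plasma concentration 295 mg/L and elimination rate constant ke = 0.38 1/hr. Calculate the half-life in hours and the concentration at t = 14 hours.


t_half = ln(2) / ke = 0.693147 / 0.38 = 1.824 hr
C(t) = C0 * exp(-ke*t) = 295 * exp(-0.38*14)
C(14) = 1.443 mg/L


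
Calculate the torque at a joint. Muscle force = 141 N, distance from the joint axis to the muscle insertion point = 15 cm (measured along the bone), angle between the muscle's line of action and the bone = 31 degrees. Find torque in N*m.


Torque = F * d * sin(theta)   (moment arm = d*sin(theta))
d = 15 cm = 0.15 m
Torque = 141 * 0.15 * sin(31)
Torque = 10.89 N*m


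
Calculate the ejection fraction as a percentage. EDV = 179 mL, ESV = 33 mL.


SV = EDV - ESV = 179 - 33 = 146 mL
EF = SV/EDV * 100 = 146/179 * 100
EF = 81.56%


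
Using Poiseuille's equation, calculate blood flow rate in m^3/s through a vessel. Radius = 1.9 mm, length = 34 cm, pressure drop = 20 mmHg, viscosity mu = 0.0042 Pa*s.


Q = pi*r^4*dP / (8*mu*L)
r = 0.0019 m, L = 0.34 m
dP = 20 mmHg = 2666.44 Pa
Q = 9.5560e-06 m^3/s


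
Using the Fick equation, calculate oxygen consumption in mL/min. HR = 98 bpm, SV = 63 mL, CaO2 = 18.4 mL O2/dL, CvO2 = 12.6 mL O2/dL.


CO = HR*SV = 98*63/1000 = 6.174 L/min
a-v O2 diff = 18.4 - 12.6 = 5.8 mL/dL
VO2 = CO * (CaO2-CvO2) * 10 dL/L
VO2 = 6.174 * 5.8 * 10
VO2 = 358.1 mL/min


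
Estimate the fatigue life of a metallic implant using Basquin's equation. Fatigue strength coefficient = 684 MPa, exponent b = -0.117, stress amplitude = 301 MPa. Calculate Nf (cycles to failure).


sigma_a = sigma_f' * (2Nf)^b
2Nf = (sigma_a/sigma_f')^(1/b)
2Nf = (301/684)^(1/-0.117)
2Nf = 1114.0885
Nf = 557


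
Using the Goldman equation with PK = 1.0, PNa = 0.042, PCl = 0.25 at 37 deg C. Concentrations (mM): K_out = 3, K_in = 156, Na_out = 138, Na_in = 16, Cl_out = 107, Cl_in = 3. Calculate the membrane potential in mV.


Vm = (RT/F)*ln((PK*Ko + PNa*Nao + PCl*Cli)/(PK*Ki + PNa*Nai + PCl*Clo))
Numer = 9.546, Denom = 183.422
Vm = -78.99 mV


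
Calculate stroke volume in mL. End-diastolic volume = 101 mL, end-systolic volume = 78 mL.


SV = EDV - ESV
SV = 101 - 78
SV = 23 mL


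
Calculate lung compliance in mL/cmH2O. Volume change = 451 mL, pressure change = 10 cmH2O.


C = dV / dP
C = 451 / 10
C = 45.1 mL/cmH2O


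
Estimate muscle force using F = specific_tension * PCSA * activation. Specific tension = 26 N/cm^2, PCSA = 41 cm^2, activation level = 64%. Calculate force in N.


F = sigma * PCSA * activation
F = 26 * 41 * 0.64
F = 682.2 N


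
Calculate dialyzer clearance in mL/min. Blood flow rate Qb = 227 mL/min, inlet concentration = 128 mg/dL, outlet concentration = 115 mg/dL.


K = Qb * (Cb_in - Cb_out) / Cb_in
K = 227 * (128 - 115) / 128
K = 23.05 mL/min


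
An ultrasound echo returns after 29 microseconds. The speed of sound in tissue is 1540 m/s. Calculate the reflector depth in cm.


depth = c * t / 2
t = 29 us = 2.9000e-05 s
depth = 1540 * 2.9000e-05 / 2
depth = 0.02233 m = 2.233 cm


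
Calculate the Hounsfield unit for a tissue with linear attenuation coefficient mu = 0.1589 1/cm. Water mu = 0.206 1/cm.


HU = ((mu_tissue - mu_water) / mu_water) * 1000
HU = ((0.1589 - 0.206) / 0.206) * 1000
HU = -228.6


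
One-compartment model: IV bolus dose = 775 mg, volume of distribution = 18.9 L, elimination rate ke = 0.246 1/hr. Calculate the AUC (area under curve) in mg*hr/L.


C0 = Dose/Vd = 775/18.9 = 41.0053 mg/L
AUC = C0/ke = 41.0053/0.246
AUC = 166.7 mg*hr/L


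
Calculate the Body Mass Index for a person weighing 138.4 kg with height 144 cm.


BMI = weight / height^2
height = 144 cm = 1.44 m
BMI = 138.4 / 1.44^2
BMI = 66.74 kg/m^2


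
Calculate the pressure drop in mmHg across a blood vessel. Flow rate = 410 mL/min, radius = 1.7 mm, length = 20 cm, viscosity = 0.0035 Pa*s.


dP = 8*mu*L*Q / (pi*r^4)
Q = 410 mL/min = 6.83333e-06 m^3/s
dP = 1458.39 Pa = 1458.39 / 133.322 mmHg = 10.94 mmHg


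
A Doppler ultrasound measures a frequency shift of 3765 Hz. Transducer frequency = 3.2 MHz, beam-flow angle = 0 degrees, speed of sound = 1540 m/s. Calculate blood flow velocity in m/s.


v = fd * c / (2 * f0 * cos(theta))
v = 3765 * 1540 / (2 * 3.2000e+06 * cos(0))
v = 0.906 m/s


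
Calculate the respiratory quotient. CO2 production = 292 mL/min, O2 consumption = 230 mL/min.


RQ = VCO2 / VO2
RQ = 292 / 230
RQ = 1.27


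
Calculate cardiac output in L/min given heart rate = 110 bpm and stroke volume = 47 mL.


CO = HR * SV
CO = 110 * 47 / 1000
CO = 5.17 L/min


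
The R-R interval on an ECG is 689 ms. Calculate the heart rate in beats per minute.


HR = 60 / RR_interval(s)
RR = 689 ms = 0.689 s
HR = 60 / 0.689 = 87.08 bpm


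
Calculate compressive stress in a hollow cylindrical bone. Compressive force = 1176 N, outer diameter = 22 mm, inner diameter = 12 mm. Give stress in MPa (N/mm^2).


A = pi*(r_o^2 - r_i^2)
r_o = 11 mm, r_i = 6 mm
A = 267.035 mm^2
sigma = F/A = 1176 / 267.035
sigma = 4.404 MPa


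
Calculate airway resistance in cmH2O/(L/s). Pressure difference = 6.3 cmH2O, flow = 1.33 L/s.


R = dP / flow
R = 6.3 / 1.33
R = 4.737 cmH2O/(L/s)


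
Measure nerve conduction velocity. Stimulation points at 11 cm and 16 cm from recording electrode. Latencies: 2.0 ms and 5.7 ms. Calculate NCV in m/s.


Distance = (16 - 11) / 100 = 0.05 m
dt = (5.7 - 2.0) / 1000 = 0.0037 s
NCV = dist / dt = 13.51 m/s


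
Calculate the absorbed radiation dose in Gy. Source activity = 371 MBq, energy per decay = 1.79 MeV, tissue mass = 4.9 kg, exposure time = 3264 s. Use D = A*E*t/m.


A = 371 MBq = 3.7100e+08 Bq
E = 1.79 MeV = 2.86758e-13 J
D = A*E*t/m = 3.7100e+08*2.86758e-13*3264/4.9
D = 0.07087 Gy


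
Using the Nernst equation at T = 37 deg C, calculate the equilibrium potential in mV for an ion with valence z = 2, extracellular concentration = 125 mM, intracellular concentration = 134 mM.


E = (RT/(zF)) * ln(C_out/C_in)
T = 37 + 273.15 = 310.15 K
E = (8.314 * 310.15 / (2 * 96485)) * ln(125/134)
E = -0.9291 mV


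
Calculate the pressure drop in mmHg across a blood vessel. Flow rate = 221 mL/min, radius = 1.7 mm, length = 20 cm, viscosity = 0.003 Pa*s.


dP = 8*mu*L*Q / (pi*r^4)
Q = 221 mL/min = 3.68333e-06 m^3/s
dP = 673.808 Pa = 673.808 / 133.322 mmHg = 5.054 mmHg


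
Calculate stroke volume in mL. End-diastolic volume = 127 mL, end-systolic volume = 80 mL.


SV = EDV - ESV
SV = 127 - 80
SV = 47 mL


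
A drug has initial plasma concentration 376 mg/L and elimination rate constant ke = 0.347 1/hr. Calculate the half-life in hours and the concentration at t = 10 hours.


t_half = ln(2) / ke = 0.693147 / 0.347 = 1.998 hr
C(t) = C0 * exp(-ke*t) = 376 * exp(-0.347*10)
C(10) = 11.7 mg/L
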